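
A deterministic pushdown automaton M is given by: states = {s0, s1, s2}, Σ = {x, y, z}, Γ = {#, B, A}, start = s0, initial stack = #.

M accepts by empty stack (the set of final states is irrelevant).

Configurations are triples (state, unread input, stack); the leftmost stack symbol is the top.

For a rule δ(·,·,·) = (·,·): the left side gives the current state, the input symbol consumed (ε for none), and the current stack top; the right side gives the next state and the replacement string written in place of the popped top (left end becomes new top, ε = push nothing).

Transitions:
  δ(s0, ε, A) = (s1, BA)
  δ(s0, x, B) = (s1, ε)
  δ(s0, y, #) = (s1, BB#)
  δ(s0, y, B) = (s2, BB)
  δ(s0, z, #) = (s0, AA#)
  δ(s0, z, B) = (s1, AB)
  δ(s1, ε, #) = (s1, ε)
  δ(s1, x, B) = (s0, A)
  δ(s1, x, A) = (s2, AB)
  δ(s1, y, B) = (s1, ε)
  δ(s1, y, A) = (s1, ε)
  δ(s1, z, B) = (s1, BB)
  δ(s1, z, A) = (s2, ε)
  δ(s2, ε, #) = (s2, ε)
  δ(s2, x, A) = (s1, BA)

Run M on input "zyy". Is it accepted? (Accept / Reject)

(s0, zyy, #)
  read z, top #: go to s0, push AA# → (s0, yy, AA#)
  ε-move, top A: go to s1, push BA → (s1, yy, BAA#)
  read y, top B: go to s1, push ε → (s1, y, AA#)
  read y, top A: go to s1, push ε → (s1, ε, A#)
All input consumed; stack is A#, not empty, and no further ε-move applies.

Reject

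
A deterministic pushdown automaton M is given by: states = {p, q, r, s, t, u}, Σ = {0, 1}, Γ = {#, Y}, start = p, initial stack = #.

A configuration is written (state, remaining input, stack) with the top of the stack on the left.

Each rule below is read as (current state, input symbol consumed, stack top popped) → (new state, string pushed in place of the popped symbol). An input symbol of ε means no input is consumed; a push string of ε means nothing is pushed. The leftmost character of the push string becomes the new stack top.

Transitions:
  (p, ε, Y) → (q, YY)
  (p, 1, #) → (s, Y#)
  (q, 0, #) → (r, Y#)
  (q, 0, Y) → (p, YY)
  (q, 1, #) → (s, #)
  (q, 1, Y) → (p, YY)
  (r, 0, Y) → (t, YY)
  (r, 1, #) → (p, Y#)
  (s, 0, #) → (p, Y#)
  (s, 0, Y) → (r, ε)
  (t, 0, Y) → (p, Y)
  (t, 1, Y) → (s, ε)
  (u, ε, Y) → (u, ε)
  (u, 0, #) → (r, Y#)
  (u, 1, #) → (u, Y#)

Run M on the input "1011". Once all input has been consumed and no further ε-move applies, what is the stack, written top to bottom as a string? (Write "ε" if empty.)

(p, 1011, #)
  read 1, top #: go to s, push Y# → (s, 011, Y#)
  read 0, top Y: go to r, push ε → (r, 11, #)
  read 1, top #: go to p, push Y# → (p, 1, Y#)
  ε-move, top Y: go to q, push YY → (q, 1, YY#)
  read 1, top Y: go to p, push YY → (p, ε, YYY#)
  ε-move, top Y: go to q, push YY → (q, ε, YYYY#)
All input consumed in state q with stack YYYY#.

YYYY#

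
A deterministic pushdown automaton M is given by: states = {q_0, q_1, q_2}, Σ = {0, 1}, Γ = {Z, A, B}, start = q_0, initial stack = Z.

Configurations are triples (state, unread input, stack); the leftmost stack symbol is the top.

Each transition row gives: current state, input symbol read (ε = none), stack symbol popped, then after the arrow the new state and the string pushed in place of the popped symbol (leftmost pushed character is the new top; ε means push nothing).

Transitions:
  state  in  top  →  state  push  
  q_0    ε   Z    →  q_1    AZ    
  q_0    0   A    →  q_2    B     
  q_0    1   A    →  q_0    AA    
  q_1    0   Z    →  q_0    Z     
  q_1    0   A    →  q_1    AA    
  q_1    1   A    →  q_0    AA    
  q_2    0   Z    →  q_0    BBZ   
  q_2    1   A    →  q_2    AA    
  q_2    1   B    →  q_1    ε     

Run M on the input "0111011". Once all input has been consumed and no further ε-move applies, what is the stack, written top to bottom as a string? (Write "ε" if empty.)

AAAAAZ

(q_0, 0111011, Z)
  ε-move, top Z: go to q_1, push AZ → (q_1, 0111011, AZ)
  read 0, top A: go to q_1, push AA → (q_1, 111011, AAZ)
  read 1, top A: go to q_0, push AA → (q_0, 11011, AAAZ)
  read 1, top A: go to q_0, push AA → (q_0, 1011, AAAAZ)
  read 1, top A: go to q_0, push AA → (q_0, 011, AAAAAZ)
  read 0, top A: go to q_2, push B → (q_2, 11, BAAAAZ)
  read 1, top B: go to q_1, push ε → (q_1, 1, AAAAZ)
  read 1, top A: go to q_0, push AA → (q_0, ε, AAAAAZ)
All input consumed in state q_0 with stack AAAAAZ.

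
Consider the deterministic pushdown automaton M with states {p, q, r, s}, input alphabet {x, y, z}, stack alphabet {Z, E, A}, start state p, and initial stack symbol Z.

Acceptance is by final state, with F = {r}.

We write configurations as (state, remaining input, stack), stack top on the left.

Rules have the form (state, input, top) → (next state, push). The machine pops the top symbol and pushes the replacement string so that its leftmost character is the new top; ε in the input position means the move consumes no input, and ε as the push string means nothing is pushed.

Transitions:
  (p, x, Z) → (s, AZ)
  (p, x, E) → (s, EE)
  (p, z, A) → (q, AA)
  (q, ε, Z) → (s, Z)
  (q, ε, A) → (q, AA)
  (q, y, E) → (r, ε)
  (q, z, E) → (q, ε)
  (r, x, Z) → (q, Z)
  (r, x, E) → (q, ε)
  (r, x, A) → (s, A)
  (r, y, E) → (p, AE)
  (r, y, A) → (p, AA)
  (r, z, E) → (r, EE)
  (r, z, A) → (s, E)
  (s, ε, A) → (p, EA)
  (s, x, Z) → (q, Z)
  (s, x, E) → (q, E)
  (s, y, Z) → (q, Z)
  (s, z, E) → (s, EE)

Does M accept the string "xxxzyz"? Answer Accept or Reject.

(p, xxxzyz, Z)
  read x, top Z: go to s, push AZ → (s, xxzyz, AZ)
  ε-move, top A: go to p, push EA → (p, xxzyz, EAZ)
  read x, top E: go to s, push EE → (s, xzyz, EEAZ)
  read x, top E: go to q, push E → (q, zyz, EEAZ)
  read z, top E: go to q, push ε → (q, yz, EAZ)
  read y, top E: go to r, push ε → (r, z, AZ)
  read z, top A: go to s, push E → (s, ε, EZ)
All input consumed; state s ∉ F and no further ε-move applies.

Reject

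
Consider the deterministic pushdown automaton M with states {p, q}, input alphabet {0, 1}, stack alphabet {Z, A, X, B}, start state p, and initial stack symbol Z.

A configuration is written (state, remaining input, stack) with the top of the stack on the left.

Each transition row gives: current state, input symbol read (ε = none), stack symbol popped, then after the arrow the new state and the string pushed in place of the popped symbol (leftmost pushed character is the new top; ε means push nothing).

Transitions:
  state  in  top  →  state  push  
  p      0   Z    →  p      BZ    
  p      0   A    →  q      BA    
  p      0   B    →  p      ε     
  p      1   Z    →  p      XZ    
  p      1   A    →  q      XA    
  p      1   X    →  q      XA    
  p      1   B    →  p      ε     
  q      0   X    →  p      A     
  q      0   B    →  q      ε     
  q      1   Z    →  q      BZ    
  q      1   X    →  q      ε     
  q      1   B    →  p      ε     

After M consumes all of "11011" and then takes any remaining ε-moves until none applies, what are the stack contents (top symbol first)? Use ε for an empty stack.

AAZ

(p, 11011, Z)
  read 1, top Z: go to p, push XZ → (p, 1011, XZ)
  read 1, top X: go to q, push XA → (q, 011, XAZ)
  read 0, top X: go to p, push A → (p, 11, AAZ)
  read 1, top A: go to q, push XA → (q, 1, XAAZ)
  read 1, top X: go to q, push ε → (q, ε, AAZ)
All input consumed in state q with stack AAZ.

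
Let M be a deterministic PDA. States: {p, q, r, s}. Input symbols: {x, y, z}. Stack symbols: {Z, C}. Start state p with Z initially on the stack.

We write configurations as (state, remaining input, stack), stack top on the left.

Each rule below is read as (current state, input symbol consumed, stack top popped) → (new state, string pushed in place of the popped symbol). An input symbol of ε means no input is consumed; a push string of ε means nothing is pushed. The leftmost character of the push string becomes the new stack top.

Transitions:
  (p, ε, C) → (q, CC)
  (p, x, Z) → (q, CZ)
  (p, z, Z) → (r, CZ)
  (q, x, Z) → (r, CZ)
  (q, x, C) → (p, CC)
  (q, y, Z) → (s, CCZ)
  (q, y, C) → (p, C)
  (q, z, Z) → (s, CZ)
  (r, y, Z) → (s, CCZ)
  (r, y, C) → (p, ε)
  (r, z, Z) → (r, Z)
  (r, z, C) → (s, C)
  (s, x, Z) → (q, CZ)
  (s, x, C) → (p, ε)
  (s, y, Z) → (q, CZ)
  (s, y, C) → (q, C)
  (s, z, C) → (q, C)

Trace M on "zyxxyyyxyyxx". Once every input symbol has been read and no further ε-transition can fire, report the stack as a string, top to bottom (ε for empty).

CCCCCCCCCCCCCCZ

(p, zyxxyyyxyyxx, Z)
  read z, top Z: go to r, push CZ → (r, yxxyyyxyyxx, CZ)
  read y, top C: go to p, push ε → (p, xxyyyxyyxx, Z)
  read x, top Z: go to q, push CZ → (q, xyyyxyyxx, CZ)
  read x, top C: go to p, push CC → (p, yyyxyyxx, CCZ)
  ε-move, top C: go to q, push CC → (q, yyyxyyxx, CCCZ)
  read y, top C: go to p, push C → (p, yyxyyxx, CCCZ)
  ε-move, top C: go to q, push CC → (q, yyxyyxx, CCCCZ)
  read y, top C: go to p, push C → (p, yxyyxx, CCCCZ)
  ε-move, top C: go to q, push CC → (q, yxyyxx, CCCCCZ)
  read y, top C: go to p, push C → (p, xyyxx, CCCCCZ)
  ε-move, top C: go to q, push CC → (q, xyyxx, CCCCCCZ)
  read x, top C: go to p, push CC → (p, yyxx, CCCCCCCZ)
  ε-move, top C: go to q, push CC → (q, yyxx, CCCCCCCCZ)
  read y, top C: go to p, push C → (p, yxx, CCCCCCCCZ)
  ε-move, top C: go to q, push CC → (q, yxx, CCCCCCCCCZ)
  read y, top C: go to p, push C → (p, xx, CCCCCCCCCZ)
  ε-move, top C: go to q, push CC → (q, xx, CCCCCCCCCCZ)
  read x, top C: go to p, push CC → (p, x, CCCCCCCCCCCZ)
  ε-move, top C: go to q, push CC → (q, x, CCCCCCCCCCCCZ)
  read x, top C: go to p, push CC → (p, ε, CCCCCCCCCCCCCZ)
  ε-move, top C: go to q, push CC → (q, ε, CCCCCCCCCCCCCCZ)
All input consumed in state q with stack CCCCCCCCCCCCCCZ.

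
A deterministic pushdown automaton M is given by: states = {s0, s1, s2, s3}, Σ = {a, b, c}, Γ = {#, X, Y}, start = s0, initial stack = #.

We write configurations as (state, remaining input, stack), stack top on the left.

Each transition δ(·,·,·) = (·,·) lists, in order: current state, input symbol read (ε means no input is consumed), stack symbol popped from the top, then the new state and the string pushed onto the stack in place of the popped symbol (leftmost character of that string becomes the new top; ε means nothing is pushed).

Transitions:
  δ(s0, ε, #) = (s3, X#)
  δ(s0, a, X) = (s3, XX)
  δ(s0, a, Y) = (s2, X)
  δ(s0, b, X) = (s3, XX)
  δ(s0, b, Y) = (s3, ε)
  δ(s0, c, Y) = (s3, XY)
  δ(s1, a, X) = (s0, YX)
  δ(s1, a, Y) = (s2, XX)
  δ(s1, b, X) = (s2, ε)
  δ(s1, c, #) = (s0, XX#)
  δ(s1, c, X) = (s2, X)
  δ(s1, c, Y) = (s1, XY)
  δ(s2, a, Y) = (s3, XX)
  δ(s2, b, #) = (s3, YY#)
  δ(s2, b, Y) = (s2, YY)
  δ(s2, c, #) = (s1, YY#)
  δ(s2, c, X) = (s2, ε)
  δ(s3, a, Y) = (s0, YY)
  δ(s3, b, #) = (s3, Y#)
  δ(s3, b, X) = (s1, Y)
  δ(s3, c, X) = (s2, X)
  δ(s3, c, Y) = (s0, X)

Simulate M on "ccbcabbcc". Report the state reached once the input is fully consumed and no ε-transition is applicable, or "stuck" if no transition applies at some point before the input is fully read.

stuck

(s0, ccbcabbcc, #) ⊢ (s3, ccbcabbcc, X#) ⊢ (s2, cbcabbcc, X#) ⊢ (s2, bcabbcc, #) ⊢ (s3, cabbcc, YY#) ⊢ (s0, abbcc, XY#) ⊢ (s3, bbcc, XXY#) ⊢ (s1, bcc, YXY#)
No transition for (s1, b, top Y); M blocks with input bcc remaining.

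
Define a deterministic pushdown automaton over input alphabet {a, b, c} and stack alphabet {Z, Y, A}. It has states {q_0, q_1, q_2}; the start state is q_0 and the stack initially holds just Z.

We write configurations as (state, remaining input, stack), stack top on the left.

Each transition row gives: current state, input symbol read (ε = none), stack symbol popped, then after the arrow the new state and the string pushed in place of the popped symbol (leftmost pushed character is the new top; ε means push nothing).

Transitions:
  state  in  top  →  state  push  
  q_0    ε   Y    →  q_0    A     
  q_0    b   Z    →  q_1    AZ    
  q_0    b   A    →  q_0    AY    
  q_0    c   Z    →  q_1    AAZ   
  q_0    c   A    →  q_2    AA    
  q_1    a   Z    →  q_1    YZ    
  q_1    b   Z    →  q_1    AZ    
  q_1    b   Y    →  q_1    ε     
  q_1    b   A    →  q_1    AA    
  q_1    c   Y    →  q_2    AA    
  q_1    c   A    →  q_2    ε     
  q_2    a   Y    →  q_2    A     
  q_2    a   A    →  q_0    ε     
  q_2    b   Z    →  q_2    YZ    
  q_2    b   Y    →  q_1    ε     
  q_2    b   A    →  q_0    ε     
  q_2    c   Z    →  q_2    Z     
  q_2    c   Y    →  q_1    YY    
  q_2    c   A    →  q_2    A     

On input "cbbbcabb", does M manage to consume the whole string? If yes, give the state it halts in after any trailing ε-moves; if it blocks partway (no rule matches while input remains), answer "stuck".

q_0

(q_0, cbbbcabb, Z)
  read c, top Z: go to q_1, push AAZ → (q_1, bbbcabb, AAZ)
  read b, top A: go to q_1, push AA → (q_1, bbcabb, AAAZ)
  read b, top A: go to q_1, push AA → (q_1, bcabb, AAAAZ)
  read b, top A: go to q_1, push AA → (q_1, cabb, AAAAAZ)
  read c, top A: go to q_2, push ε → (q_2, abb, AAAAZ)
  read a, top A: go to q_0, push ε → (q_0, bb, AAAZ)
  read b, top A: go to q_0, push AY → (q_0, b, AYAAZ)
  read b, top A: go to q_0, push AY → (q_0, ε, AYYAAZ)
All input consumed; M is in state q_0.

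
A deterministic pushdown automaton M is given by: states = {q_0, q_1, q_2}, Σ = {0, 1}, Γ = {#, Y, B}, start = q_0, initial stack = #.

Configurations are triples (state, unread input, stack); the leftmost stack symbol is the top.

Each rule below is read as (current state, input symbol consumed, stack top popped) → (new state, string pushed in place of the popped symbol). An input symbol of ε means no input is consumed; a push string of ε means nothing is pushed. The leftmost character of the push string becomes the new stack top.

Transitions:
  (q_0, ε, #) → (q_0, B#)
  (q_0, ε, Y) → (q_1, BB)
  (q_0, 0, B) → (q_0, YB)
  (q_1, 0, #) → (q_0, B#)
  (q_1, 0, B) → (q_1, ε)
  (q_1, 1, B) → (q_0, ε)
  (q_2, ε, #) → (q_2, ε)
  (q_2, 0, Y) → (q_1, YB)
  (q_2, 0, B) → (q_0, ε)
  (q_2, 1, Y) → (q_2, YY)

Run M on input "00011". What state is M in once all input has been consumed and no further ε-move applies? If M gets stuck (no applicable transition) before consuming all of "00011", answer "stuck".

(q_0, 00011, #) ⊢ (q_0, 00011, B#) ⊢ (q_0, 0011, YB#) ⊢ (q_1, 0011, BBB#) ⊢ (q_1, 011, BB#) ⊢ (q_1, 11, B#) ⊢ (q_0, 1, #) ⊢ (q_0, 1, B#)
No transition for (q_0, 1, top B); M blocks with input 1 remaining.

stuck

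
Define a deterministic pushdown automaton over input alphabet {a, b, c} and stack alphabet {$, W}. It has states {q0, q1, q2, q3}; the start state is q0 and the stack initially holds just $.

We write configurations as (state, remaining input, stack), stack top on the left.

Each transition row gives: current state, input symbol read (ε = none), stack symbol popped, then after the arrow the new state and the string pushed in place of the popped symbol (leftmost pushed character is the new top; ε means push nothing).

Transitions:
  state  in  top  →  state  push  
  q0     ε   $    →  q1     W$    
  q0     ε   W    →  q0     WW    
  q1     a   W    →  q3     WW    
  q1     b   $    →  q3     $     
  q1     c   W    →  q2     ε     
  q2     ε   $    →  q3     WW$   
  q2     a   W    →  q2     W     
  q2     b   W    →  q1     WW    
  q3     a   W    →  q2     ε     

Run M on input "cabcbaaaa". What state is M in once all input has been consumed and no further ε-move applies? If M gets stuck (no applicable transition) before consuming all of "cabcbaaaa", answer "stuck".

q2

(q0, cabcbaaaa, $)
  ε-move, top $: go to q1, push W$ → (q1, cabcbaaaa, W$)
  read c, top W: go to q2, push ε → (q2, abcbaaaa, $)
  ε-move, top $: go to q3, push WW$ → (q3, abcbaaaa, WW$)
  read a, top W: go to q2, push ε → (q2, bcbaaaa, W$)
  read b, top W: go to q1, push WW → (q1, cbaaaa, WW$)
  read c, top W: go to q2, push ε → (q2, baaaa, W$)
  read b, top W: go to q1, push WW → (q1, aaaa, WW$)
  read a, top W: go to q3, push WW → (q3, aaa, WWW$)
  read a, top W: go to q2, push ε → (q2, aa, WW$)
  read a, top W: go to q2, push W → (q2, a, WW$)
  read a, top W: go to q2, push W → (q2, ε, WW$)
All input consumed; M is in state q2.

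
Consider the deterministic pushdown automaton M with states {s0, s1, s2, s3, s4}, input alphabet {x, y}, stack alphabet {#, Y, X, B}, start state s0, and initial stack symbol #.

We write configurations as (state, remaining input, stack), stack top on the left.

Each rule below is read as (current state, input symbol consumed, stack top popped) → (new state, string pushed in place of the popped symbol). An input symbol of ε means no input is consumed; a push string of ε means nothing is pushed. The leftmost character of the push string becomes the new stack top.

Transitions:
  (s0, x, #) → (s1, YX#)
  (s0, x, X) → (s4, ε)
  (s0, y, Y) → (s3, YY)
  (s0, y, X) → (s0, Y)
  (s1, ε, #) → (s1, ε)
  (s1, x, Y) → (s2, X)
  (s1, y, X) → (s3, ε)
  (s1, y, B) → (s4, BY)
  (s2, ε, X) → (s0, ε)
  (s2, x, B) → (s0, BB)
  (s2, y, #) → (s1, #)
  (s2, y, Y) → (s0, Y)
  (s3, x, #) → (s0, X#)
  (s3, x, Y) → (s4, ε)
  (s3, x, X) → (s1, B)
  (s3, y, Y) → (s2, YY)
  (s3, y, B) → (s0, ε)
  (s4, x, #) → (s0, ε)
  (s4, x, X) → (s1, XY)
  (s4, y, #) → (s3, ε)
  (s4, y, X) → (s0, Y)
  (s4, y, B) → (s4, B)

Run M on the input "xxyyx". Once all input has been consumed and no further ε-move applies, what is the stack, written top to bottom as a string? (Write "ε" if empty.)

Y#

(s0, xxyyx, #) ⊢ (s1, xyyx, YX#) ⊢ (s2, yyx, XX#) ⊢ (s0, yyx, X#) ⊢ (s0, yx, Y#) ⊢ (s3, x, YY#) ⊢ (s4, ε, Y#)
All input consumed in state s4 with stack Y#.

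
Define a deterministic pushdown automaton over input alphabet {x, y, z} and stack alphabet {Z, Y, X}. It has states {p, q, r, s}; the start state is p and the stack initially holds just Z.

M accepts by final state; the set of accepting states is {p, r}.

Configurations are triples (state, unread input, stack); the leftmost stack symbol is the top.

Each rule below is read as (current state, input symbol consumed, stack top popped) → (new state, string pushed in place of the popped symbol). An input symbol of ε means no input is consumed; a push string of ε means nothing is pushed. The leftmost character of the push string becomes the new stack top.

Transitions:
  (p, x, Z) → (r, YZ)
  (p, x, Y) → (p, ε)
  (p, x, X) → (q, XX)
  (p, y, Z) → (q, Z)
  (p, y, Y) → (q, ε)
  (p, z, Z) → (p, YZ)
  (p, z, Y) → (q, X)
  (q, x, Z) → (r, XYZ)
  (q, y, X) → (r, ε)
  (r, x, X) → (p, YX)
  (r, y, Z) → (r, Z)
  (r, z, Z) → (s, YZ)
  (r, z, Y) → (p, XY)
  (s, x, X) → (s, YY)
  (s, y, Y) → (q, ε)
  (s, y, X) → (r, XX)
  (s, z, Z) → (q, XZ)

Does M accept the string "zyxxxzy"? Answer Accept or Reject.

(p, zyxxxzy, Z) ⊢ (p, yxxxzy, YZ) ⊢ (q, xxxzy, Z) ⊢ (r, xxzy, XYZ) ⊢ (p, xzy, YXYZ) ⊢ (p, zy, XYZ)
No transition applies at (p, zy, XYZ); input not fully consumed.

Reject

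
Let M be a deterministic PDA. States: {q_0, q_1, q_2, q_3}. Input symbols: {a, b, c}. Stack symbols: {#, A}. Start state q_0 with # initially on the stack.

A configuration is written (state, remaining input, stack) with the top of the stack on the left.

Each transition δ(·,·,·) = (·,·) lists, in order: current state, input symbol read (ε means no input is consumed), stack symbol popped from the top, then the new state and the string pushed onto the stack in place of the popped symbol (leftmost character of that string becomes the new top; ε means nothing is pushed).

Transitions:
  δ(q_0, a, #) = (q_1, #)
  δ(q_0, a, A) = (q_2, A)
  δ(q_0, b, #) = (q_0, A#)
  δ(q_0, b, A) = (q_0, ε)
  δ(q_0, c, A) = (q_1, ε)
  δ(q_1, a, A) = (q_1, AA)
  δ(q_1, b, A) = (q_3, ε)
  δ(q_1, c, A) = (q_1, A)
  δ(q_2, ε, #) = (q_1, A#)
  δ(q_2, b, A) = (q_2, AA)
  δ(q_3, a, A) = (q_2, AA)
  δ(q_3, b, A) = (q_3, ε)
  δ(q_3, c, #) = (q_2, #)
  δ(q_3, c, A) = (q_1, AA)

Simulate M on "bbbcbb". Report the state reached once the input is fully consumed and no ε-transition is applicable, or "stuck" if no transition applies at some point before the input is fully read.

stuck

(q_0, bbbcbb, #) ⊢ (q_0, bbcbb, A#) ⊢ (q_0, bcbb, #) ⊢ (q_0, cbb, A#) ⊢ (q_1, bb, #)
No transition for (q_1, b, top #); M blocks with input bb remaining.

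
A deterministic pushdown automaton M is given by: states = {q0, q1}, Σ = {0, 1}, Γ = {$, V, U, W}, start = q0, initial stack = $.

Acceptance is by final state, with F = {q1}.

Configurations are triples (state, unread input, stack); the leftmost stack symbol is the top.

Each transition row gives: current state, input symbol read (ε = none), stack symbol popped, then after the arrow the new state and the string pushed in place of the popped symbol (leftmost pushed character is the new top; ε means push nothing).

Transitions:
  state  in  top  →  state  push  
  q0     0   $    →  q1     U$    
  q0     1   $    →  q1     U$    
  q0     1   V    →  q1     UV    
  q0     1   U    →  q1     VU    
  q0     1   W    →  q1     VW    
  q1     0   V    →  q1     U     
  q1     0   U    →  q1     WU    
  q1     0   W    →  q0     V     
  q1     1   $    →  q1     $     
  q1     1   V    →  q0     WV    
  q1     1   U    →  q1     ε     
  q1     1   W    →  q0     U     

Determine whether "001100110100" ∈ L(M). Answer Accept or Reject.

(q0, 001100110100, $)
  read 0, top $: go to q1, push U$ → (q1, 01100110100, U$)
  read 0, top U: go to q1, push WU → (q1, 1100110100, WU$)
  read 1, top W: go to q0, push U → (q0, 100110100, UU$)
  read 1, top U: go to q1, push VU → (q1, 00110100, VUU$)
  read 0, top V: go to q1, push U → (q1, 0110100, UUU$)
  read 0, top U: go to q1, push WU → (q1, 110100, WUUU$)
  read 1, top W: go to q0, push U → (q0, 10100, UUUU$)
  read 1, top U: go to q1, push VU → (q1, 0100, VUUUU$)
  read 0, top V: go to q1, push U → (q1, 100, UUUUU$)
  read 1, top U: go to q1, push ε → (q1, 00, UUUU$)
  read 0, top U: go to q1, push WU → (q1, 0, WUUUU$)
  read 0, top W: go to q0, push V → (q0, ε, VUUUU$)
All input consumed; state q0 ∉ F and no further ε-move applies.

Reject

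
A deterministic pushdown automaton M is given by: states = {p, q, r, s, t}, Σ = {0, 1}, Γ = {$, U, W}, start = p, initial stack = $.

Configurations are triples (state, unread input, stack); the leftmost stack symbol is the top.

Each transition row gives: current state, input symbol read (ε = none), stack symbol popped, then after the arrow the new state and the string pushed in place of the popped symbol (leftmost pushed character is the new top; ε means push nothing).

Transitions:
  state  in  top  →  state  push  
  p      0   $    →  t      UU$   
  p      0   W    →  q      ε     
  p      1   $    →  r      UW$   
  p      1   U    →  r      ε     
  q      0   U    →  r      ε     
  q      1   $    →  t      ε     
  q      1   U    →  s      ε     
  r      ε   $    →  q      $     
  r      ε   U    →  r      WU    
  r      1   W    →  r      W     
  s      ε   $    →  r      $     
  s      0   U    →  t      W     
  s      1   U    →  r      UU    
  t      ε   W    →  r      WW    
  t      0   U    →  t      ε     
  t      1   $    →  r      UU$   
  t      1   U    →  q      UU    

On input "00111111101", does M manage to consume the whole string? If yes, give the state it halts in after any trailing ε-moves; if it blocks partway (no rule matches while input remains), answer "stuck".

(p, 00111111101, $)
  read 0, top $: go to t, push UU$ → (t, 0111111101, UU$)
  read 0, top U: go to t, push ε → (t, 111111101, U$)
  read 1, top U: go to q, push UU → (q, 11111101, UU$)
  read 1, top U: go to s, push ε → (s, 1111101, U$)
  read 1, top U: go to r, push UU → (r, 111101, UU$)
  ε-move, top U: go to r, push WU → (r, 111101, WUU$)
  read 1, top W: go to r, push W → (r, 11101, WUU$)
  read 1, top W: go to r, push W → (r, 1101, WUU$)
  read 1, top W: go to r, push W → (r, 101, WUU$)
  read 1, top W: go to r, push W → (r, 01, WUU$)
No transition for (r, 0, top W); M blocks with input 01 remaining.

stuck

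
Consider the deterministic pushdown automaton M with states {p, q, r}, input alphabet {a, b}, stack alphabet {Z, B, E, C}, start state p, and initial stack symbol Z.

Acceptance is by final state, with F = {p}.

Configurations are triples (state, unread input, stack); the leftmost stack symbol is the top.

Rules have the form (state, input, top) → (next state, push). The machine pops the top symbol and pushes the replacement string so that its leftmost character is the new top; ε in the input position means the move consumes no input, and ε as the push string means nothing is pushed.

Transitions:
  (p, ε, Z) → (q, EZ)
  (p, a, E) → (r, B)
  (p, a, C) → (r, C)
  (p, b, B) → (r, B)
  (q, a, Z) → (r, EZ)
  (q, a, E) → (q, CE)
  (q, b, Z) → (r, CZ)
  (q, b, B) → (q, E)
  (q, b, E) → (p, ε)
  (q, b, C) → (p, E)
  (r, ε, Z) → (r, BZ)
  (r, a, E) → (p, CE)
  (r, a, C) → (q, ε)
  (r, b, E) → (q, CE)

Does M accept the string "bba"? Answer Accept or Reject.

(p, bba, Z)
  ε-move, top Z: go to q, push EZ → (q, bba, EZ)
  read b, top E: go to p, push ε → (p, ba, Z)
  ε-move, top Z: go to q, push EZ → (q, ba, EZ)
  read b, top E: go to p, push ε → (p, a, Z)
  ε-move, top Z: go to q, push EZ → (q, a, EZ)
  read a, top E: go to q, push CE → (q, ε, CEZ)
All input consumed; state q ∉ F and no further ε-move applies.

Reject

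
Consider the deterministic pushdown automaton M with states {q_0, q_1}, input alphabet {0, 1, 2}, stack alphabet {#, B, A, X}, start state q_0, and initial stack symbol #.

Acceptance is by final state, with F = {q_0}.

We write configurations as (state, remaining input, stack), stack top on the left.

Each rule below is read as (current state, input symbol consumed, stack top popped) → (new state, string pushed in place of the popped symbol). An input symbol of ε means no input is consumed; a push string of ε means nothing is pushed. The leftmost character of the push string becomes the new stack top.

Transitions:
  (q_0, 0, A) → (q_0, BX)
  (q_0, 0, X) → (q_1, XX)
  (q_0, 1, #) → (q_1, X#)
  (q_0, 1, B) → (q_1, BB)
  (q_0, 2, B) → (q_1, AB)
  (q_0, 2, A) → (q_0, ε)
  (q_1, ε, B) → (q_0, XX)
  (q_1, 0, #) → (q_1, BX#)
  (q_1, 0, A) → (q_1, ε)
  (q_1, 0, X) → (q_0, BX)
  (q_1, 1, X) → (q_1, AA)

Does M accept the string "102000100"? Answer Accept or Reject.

Accept

(q_0, 102000100, #) ⊢ (q_1, 02000100, X#) ⊢ (q_0, 2000100, BX#) ⊢ (q_1, 000100, ABX#) ⊢ (q_1, 00100, BX#) ⊢ (q_0, 00100, XXX#) ⊢ (q_1, 0100, XXXX#) ⊢ (q_0, 100, BXXXX#) ⊢ (q_1, 00, BBXXXX#) ⊢ (q_0, 00, XXBXXXX#) ⊢ (q_1, 0, XXXBXXXX#) ⊢ (q_0, ε, BXXXBXXXX#)
All input consumed; state q_0 ∈ F.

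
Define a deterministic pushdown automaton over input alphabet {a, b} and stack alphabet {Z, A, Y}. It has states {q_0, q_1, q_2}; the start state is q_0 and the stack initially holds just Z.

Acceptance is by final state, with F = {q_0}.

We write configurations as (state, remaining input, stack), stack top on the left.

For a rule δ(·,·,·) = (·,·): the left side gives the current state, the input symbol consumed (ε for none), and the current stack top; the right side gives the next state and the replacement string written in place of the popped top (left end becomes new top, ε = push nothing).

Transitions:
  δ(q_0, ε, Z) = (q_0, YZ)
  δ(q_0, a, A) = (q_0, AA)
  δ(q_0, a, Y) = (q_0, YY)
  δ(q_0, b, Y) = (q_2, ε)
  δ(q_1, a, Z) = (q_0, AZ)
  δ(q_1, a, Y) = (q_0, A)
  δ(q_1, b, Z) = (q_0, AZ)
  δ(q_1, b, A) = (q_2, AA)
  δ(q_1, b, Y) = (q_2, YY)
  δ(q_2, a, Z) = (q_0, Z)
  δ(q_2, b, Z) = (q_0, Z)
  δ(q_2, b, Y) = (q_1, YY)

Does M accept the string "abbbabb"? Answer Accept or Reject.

Reject

(q_0, abbbabb, Z)
  ε-move, top Z: go to q_0, push YZ → (q_0, abbbabb, YZ)
  read a, top Y: go to q_0, push YY → (q_0, bbbabb, YYZ)
  read b, top Y: go to q_2, push ε → (q_2, bbabb, YZ)
  read b, top Y: go to q_1, push YY → (q_1, babb, YYZ)
  read b, top Y: go to q_2, push YY → (q_2, abb, YYYZ)
No transition applies at (q_2, abb, YYYZ); input not fully consumed.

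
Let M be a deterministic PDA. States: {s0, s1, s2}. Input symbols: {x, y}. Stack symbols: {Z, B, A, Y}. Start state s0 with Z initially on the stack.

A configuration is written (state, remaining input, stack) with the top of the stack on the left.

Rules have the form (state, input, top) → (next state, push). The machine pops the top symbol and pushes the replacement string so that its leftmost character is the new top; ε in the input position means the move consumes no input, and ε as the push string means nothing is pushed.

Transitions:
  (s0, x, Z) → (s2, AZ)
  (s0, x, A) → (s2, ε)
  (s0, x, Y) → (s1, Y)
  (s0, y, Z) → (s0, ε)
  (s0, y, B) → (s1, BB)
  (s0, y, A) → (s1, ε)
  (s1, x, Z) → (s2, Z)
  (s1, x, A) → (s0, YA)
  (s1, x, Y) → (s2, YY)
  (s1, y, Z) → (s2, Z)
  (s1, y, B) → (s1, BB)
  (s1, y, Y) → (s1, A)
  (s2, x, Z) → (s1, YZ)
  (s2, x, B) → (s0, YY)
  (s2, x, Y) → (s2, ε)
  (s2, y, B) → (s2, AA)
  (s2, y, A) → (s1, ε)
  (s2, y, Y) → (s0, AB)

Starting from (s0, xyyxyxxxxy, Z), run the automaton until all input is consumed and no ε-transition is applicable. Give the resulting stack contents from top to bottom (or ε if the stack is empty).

ABAZ

(s0, xyyxyxxxxy, Z)
  read x, top Z: go to s2, push AZ → (s2, yyxyxxxxy, AZ)
  read y, top A: go to s1, push ε → (s1, yxyxxxxy, Z)
  read y, top Z: go to s2, push Z → (s2, xyxxxxy, Z)
  read x, top Z: go to s1, push YZ → (s1, yxxxxy, YZ)
  read y, top Y: go to s1, push A → (s1, xxxxy, AZ)
  read x, top A: go to s0, push YA → (s0, xxxy, YAZ)
  read x, top Y: go to s1, push Y → (s1, xxy, YAZ)
  read x, top Y: go to s2, push YY → (s2, xy, YYAZ)
  read x, top Y: go to s2, push ε → (s2, y, YAZ)
  read y, top Y: go to s0, push AB → (s0, ε, ABAZ)
All input consumed in state s0 with stack ABAZ.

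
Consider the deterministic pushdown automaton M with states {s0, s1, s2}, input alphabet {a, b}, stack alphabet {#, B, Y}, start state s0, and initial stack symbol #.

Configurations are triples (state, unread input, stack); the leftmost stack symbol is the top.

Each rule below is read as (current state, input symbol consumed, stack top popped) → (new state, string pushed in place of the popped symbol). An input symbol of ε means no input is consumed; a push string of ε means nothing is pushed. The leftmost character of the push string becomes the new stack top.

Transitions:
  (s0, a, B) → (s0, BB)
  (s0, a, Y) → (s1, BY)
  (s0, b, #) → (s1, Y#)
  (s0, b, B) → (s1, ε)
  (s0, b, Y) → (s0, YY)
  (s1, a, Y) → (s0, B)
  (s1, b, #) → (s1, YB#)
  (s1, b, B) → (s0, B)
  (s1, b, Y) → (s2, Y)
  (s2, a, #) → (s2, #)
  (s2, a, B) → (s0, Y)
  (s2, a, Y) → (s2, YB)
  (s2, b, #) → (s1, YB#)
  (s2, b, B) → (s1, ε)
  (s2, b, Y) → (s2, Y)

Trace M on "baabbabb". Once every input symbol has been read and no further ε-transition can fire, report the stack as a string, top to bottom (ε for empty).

(s0, baabbabb, #)
  read b, top #: go to s1, push Y# → (s1, aabbabb, Y#)
  read a, top Y: go to s0, push B → (s0, abbabb, B#)
  read a, top B: go to s0, push BB → (s0, bbabb, BB#)
  read b, top B: go to s1, push ε → (s1, babb, B#)
  read b, top B: go to s0, push B → (s0, abb, B#)
  read a, top B: go to s0, push BB → (s0, bb, BB#)
  read b, top B: go to s1, push ε → (s1, b, B#)
  read b, top B: go to s0, push B → (s0, ε, B#)
All input consumed in state s0 with stack B#.

B#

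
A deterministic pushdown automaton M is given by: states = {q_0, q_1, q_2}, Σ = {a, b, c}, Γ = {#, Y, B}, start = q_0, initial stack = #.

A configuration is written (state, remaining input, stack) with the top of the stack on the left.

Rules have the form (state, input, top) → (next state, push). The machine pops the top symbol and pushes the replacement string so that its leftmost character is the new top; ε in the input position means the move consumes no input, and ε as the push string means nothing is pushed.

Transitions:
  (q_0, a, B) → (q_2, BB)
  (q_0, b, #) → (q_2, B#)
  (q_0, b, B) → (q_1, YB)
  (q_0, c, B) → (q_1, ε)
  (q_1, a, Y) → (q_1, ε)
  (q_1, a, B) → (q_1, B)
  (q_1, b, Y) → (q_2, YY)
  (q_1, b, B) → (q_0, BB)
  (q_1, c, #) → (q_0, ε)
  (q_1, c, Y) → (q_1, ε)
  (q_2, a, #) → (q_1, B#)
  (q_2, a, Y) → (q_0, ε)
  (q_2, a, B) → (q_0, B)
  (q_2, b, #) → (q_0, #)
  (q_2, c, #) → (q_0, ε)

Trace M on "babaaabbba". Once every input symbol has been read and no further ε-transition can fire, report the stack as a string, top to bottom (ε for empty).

(q_0, babaaabbba, #)
  read b, top #: go to q_2, push B# → (q_2, abaaabbba, B#)
  read a, top B: go to q_0, push B → (q_0, baaabbba, B#)
  read b, top B: go to q_1, push YB → (q_1, aaabbba, YB#)
  read a, top Y: go to q_1, push ε → (q_1, aabbba, B#)
  read a, top B: go to q_1, push B → (q_1, abbba, B#)
  read a, top B: go to q_1, push B → (q_1, bbba, B#)
  read b, top B: go to q_0, push BB → (q_0, bba, BB#)
  read b, top B: go to q_1, push YB → (q_1, ba, YBB#)
  read b, top Y: go to q_2, push YY → (q_2, a, YYBB#)
  read a, top Y: go to q_0, push ε → (q_0, ε, YBB#)
All input consumed in state q_0 with stack YBB#.

YBB#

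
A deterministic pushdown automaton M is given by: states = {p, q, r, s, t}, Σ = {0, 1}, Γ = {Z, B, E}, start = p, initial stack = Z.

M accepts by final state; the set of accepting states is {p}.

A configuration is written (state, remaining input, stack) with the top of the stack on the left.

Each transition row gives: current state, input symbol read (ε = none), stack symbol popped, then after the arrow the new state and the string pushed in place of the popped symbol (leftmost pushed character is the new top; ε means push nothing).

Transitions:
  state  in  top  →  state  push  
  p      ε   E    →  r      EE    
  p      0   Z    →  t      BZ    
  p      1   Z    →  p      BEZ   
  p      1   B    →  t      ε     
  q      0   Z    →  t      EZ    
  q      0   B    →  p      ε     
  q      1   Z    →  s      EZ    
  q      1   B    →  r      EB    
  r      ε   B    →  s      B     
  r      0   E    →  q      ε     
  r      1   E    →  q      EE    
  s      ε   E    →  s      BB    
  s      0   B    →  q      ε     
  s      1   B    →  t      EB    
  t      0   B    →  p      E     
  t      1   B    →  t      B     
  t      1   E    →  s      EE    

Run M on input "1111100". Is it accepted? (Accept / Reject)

Accept

(p, 1111100, Z)
  read 1, top Z: go to p, push BEZ → (p, 111100, BEZ)
  read 1, top B: go to t, push ε → (t, 11100, EZ)
  read 1, top E: go to s, push EE → (s, 1100, EEZ)
  ε-move, top E: go to s, push BB → (s, 1100, BBEZ)
  read 1, top B: go to t, push EB → (t, 100, EBBEZ)
  read 1, top E: go to s, push EE → (s, 00, EEBBEZ)
  ε-move, top E: go to s, push BB → (s, 00, BBEBBEZ)
  read 0, top B: go to q, push ε → (q, 0, BEBBEZ)
  read 0, top B: go to p, push ε → (p, ε, EBBEZ)
All input consumed; state p ∈ F.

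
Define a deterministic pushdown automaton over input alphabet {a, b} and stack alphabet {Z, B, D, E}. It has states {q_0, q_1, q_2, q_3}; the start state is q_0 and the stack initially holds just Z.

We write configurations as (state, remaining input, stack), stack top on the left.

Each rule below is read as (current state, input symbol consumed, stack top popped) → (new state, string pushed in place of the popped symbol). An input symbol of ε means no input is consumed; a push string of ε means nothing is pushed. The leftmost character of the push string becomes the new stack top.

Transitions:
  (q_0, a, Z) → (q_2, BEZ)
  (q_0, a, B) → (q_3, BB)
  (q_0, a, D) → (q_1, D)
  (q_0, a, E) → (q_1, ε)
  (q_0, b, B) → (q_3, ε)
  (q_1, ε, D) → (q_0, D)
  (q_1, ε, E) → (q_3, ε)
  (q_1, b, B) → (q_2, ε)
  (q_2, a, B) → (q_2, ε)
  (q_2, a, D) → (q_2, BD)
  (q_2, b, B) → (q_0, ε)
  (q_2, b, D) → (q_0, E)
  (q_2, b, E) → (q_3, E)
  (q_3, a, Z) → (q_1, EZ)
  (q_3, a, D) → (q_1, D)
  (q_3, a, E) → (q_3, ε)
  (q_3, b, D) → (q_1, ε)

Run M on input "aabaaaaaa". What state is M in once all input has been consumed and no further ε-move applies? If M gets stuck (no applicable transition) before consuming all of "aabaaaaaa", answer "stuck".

(q_0, aabaaaaaa, Z) ⊢ (q_2, abaaaaaa, BEZ) ⊢ (q_2, baaaaaa, EZ) ⊢ (q_3, aaaaaa, EZ) ⊢ (q_3, aaaaa, Z) ⊢ (q_1, aaaa, EZ) ⊢ (q_3, aaaa, Z) ⊢ (q_1, aaa, EZ) ⊢ (q_3, aaa, Z) ⊢ (q_1, aa, EZ) ⊢ (q_3, aa, Z) ⊢ (q_1, a, EZ) ⊢ (q_3, a, Z) ⊢ (q_1, ε, EZ) ⊢ (q_3, ε, Z)
All input consumed; M is in state q_3.

q_3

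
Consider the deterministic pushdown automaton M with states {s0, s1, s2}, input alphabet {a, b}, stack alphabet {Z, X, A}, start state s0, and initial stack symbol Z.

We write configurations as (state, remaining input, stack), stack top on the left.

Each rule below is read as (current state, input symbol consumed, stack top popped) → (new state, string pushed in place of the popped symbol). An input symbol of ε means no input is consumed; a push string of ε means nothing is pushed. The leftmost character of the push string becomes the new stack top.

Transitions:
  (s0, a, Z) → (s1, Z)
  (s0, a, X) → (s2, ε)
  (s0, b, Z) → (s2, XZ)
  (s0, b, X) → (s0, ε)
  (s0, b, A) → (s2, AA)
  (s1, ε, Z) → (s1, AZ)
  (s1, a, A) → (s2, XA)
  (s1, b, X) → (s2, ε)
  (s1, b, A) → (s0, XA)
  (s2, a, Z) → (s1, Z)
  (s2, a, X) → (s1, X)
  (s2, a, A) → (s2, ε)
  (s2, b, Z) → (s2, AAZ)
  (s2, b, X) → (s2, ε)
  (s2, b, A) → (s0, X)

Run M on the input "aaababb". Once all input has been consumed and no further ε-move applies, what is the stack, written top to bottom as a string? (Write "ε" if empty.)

XAZ

(s0, aaababb, Z)
  read a, top Z: go to s1, push Z → (s1, aababb, Z)
  ε-move, top Z: go to s1, push AZ → (s1, aababb, AZ)
  read a, top A: go to s2, push XA → (s2, ababb, XAZ)
  read a, top X: go to s1, push X → (s1, babb, XAZ)
  read b, top X: go to s2, push ε → (s2, abb, AZ)
  read a, top A: go to s2, push ε → (s2, bb, Z)
  read b, top Z: go to s2, push AAZ → (s2, b, AAZ)
  read b, top A: go to s0, push X → (s0, ε, XAZ)
All input consumed in state s0 with stack XAZ.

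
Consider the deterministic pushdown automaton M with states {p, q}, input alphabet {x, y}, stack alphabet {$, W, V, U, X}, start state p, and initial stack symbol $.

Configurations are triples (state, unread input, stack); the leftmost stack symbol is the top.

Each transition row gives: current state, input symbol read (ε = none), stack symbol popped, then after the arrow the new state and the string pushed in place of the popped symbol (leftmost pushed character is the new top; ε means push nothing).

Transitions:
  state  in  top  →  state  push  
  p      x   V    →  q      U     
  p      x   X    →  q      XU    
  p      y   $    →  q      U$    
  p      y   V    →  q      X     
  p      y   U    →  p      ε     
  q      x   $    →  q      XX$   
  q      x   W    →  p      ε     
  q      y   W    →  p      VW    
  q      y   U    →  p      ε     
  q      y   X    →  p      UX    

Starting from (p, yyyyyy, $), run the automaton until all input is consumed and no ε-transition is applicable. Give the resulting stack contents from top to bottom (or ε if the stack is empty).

$

(p, yyyyyy, $)
  read y, top $: go to q, push U$ → (q, yyyyy, U$)
  read y, top U: go to p, push ε → (p, yyyy, $)
  read y, top $: go to q, push U$ → (q, yyy, U$)
  read y, top U: go to p, push ε → (p, yy, $)
  read y, top $: go to q, push U$ → (q, y, U$)
  read y, top U: go to p, push ε → (p, ε, $)
All input consumed in state p with stack $.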